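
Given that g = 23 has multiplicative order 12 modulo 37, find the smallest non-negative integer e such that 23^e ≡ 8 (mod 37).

Successive powers of 23 modulo 37:
  23^0=1  23^1=23  23^2=11  23^3=31  23^4=10  23^5=8
So 23^5 ≡ 8 (mod 37), giving e = 5.

5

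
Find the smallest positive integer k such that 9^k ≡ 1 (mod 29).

14

The order of 9 must divide p − 1 = 28 = 2^2 · 7.
Divisors: 1, 2, 4, 7, 14, 28.
Check each in increasing order: 9^1 ≡ 9;  9^2 ≡ 23;  9^4 ≡ 7;  9^7 ≡ 28;  9^14 ≡ 1.
Smallest exponent giving 1 is 14.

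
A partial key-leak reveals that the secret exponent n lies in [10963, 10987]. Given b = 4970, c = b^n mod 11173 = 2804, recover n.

10978

Compute 4970^10963 mod 11173 = 3305, then multiply by 4970 repeatedly:
  4970^10963=3305  4970^10964=1540  4970^10965=295  4970^10966=2487  4970^10967=3052
  4970^10968=6679  4970^10969=10820  4970^10970=10924  4970^10971=2673  4970^10972=113
  4970^10973=2960  4970^10974=7532  4970^10975=4490  4970^10976=2819  4970^10977=10661
  4970^10978=2804
Found 2804 at exponent 10978.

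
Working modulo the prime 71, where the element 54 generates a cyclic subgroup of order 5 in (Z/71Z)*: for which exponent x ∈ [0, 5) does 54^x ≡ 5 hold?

Successive powers of 54 modulo 71:
  54^0=1  54^1=54  54^2=5
So 54^2 ≡ 5 (mod 71), giving x = 2.

2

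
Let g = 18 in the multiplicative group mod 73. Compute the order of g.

The order of 18 must divide p − 1 = 72 = 2^3 · 3^2.
Divisors: 1, 2, 3, 4, 6, 8, 9, 12, 18, 24, 36, 72.
Check each in increasing order: 18^1 ≡ 18;  18^2 ≡ 32;  18^3 ≡ 65;  18^4 ≡ 2;  18^6 ≡ 64;  18^8 ≡ 4;  18^9 ≡ 72;  18^12 ≡ 8;  18^18 ≡ 1.
Smallest exponent giving 1 is 18.

18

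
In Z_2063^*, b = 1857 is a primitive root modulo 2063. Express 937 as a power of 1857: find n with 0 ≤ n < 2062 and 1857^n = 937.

723

Baby-step giant-step with m = ceil(sqrt(2062)) = 46.
Baby table (1857^j mod 2063 for j=0..45):
  0:1  1:1857  2:1176  3:1178  4:766  5:1055  6:1348  7:817
  8:864  9:1497  10:1068  11:733  12:1664  13:1737  14:1140  15:342
  16:1753  17:1970  18:591  19:2034  20:1848  21:967  22:909  23:479
  24:350  25:105  26:1063  27:1763  28:1973  29:2036  30:1436  31:1256
  32:1202  33:2011  34:397  35:738  36:634  37:1428  38:841  39:46
  40:839  41:458  42:550  43:165  44:1081  45:118
Giant step factor: 1857^(-46) ≡ 373 (mod 2063).
Scan 937·373^i mod 2063 for i = 0, 1, …:
  i=0: 937   i=1: 854   i=2: 840   i=3: 1807
  i=4: 1473   i=5: 671   i=6: 660   i=7: 683
  i=8: 1010   i=9: 1264     …   i=14: 1460
  i=15: 2011
Match at i=15, j=33: n = 15·46 + 33 = 723.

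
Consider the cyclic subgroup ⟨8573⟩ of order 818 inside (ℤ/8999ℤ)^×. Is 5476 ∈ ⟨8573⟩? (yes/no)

5476 ∈ ⟨8573⟩ iff 5476^818 ≡ 1 (mod 8999), since |⟨8573⟩| = 818.
5476^818 mod 8999 = 5363.
Since 5363 ≠ 1, 5476 does not lie in the subgroup.

no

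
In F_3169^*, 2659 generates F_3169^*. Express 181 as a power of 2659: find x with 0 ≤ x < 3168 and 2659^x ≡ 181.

Baby-step giant-step with m = ceil(sqrt(3168)) = 57.
Baby table (2659^j mod 3169 for j=0..56):
  0:1  1:2659  2:242  3:171  4:1522  5:185  6:720  7:404
  8:3114  9:2698  10:2535  11:102  12:1853  13:2501  14:1597  15:3132
  16:3025  17:553  18:11  19:728  20:2662  21:1881  22:897  23:2035
  24:1582  25:1275  26:2564  27:1157  28:2533  29:1122  30:1369  31:2159
  32:1722  33:2762  34:1585  35:2914  36:121  37:1670  38:761  39:1677
  40:360  41:202  42:1557  43:1349  44:2852  45:51  46:2511  47:2835
  48:2383  49:1566  50:3097  51:1861  52:1590  53:364  54:1331  55:2525
  56:2033
Giant step factor: 2659^(-57) ≡ 408 (mod 3169).
Scan 181·408^i mod 3169 for i = 0, 1, …:
  i=0: 181   i=1: 961   i=2: 2301   i=3: 784
  i=4: 2972   i=5: 2018   i=6: 2573   i=7: 845
  i=8: 2508   i=9: 2846     …   i=46: 182
  i=47: 1369
Match at i=47, j=30: x = 47·57 + 30 = 2709.

2709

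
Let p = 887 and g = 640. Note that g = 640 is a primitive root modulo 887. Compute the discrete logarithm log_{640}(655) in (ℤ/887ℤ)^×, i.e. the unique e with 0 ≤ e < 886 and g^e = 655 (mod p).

Baby-step giant-step with m = ceil(sqrt(886)) = 30.
Baby table (640^j mod 887 for j=0..29):
  0:1  1:640  2:693  3:20  4:382  5:555  6:400  7:544
  8:456  9:17  10:236  11:250  12:340  13:285  14:565  15:591
  16:378  17:656  18:289  19:464  20:702  21:458  22:410  23:735
  24:290  25:217  26:508  27:478  28:792  29:403
Giant step factor: 640^(-30) ≡ 9 (mod 887).
Scan 655·9^i mod 887 for i = 0, 1, …:
  i=0: 655   i=1: 573   i=2: 722   i=3: 289
Match at i=3, j=18: e = 3·30 + 18 = 108.

108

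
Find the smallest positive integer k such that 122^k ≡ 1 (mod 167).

The order of 122 must divide p − 1 = 166 = 2 · 83.
Divisors: 1, 2, 83, 166.
Check each in increasing order: 122^1 ≡ 122;  122^2 ≡ 21;  122^83 ≡ 1.
Smallest exponent giving 1 is 83.

83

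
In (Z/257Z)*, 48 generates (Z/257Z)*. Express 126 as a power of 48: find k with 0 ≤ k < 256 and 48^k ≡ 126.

71

Baby-step giant-step with m = ceil(sqrt(256)) = 16.
Baby table (48^j mod 257 for j=0..15):
  0:1  1:48  2:248  3:82  4:81  5:33  6:42  7:217
  8:136  9:103  10:61  11:101  12:222  13:119  14:58  15:214
Giant step factor: 48^(-16) ≡ 32 (mod 257).
Scan 126·32^i mod 257 for i = 0, 1, …:
  i=0: 126   i=1: 177   i=2: 10   i=3: 63
  i=4: 217
Match at i=4, j=7: k = 4·16 + 7 = 71.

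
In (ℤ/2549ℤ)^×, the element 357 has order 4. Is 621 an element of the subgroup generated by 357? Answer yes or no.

⟨357⟩ has order 4; its elements mod 2549 are {1, 357, 2192, 2548}.
621 is not in this set.

no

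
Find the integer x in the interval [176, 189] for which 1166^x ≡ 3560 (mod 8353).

Compute 1166^176 mod 8353 = 3560, then multiply by 1166 repeatedly:
  1166^176=3560
Found 3560 at exponent 176.

176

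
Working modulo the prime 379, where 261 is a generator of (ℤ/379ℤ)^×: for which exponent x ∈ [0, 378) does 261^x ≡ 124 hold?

99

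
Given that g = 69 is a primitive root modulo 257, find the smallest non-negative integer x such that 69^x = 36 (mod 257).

Baby-step giant-step with m = ceil(sqrt(256)) = 16.
Baby table (69^j mod 257 for j=0..15):
  0:1  1:69  2:135  3:63  4:235  5:24  6:114  7:156
  8:227  9:243  10:62  11:166  12:146  13:51  14:178  15:203
Giant step factor: 69^(-16) ≡ 2 (mod 257).
Scan 36·2^i mod 257 for i = 0, 1, …:
  i=0: 36   i=1: 72   i=2: 144   i=3: 31
  i=4: 62
Match at i=4, j=10: x = 4·16 + 10 = 74.

74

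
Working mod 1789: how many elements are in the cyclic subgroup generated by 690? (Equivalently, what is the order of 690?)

1788

The order of 690 must divide p − 1 = 1788 = 2^2 · 3 · 149.
Divisors: 1, 2, 3, 4, 6, 12, 149, 298, 447, 596, 894, 1788.
Check each in increasing order: 690^1 ≡ 690;  690^2 ≡ 226;  690^3 ≡ 297;  690^4 ≡ 984;  690^6 ≡ 548;  690^12 ≡ 1541;  690^149 ≡ 919;  690^298 ≡ 153;  690^447 ≡ 1065;  690^596 ≡ 152;  690^894 ≡ 1788;  690^1788 ≡ 1.
Smallest exponent giving 1 is 1788.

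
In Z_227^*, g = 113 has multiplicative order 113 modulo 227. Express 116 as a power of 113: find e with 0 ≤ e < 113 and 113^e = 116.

Baby-step giant-step with m = ceil(sqrt(113)) = 11.
Baby table (113^j mod 227 for j=0..10):
  0:1  1:113  2:57  3:85  4:71  5:78  6:188  7:133
  8:47  9:90  10:182
Giant step factor: 113^(-11) ≡ 222 (mod 227).
Scan 116·222^i mod 227 for i = 0, 1, …:
  i=0: 116   i=1: 101   i=2: 176   i=3: 28
  i=4: 87   i=5: 19   i=6: 132   i=7: 21
  i=8: 122   i=9: 71
Match at i=9, j=4: e = 9·11 + 4 = 103.

103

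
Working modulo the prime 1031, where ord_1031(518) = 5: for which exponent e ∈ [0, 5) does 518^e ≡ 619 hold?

Successive powers of 518 modulo 1031:
  518^0=1  518^1=518  518^2=264  518^3=660  518^4=619
So 518^4 ≡ 619 (mod 1031), giving e = 4.

4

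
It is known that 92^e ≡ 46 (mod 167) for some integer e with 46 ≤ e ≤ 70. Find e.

49

Compute 92^46 mod 167 = 115, then multiply by 92 repeatedly:
  92^46=115  92^47=59  92^48=84  92^49=46
Found 46 at exponent 49.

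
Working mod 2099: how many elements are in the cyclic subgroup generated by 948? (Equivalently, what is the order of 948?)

The order of 948 must divide p − 1 = 2098 = 2 · 1049.
Divisors: 1, 2, 1049, 2098.
Check each in increasing order: 948^1 ≡ 948;  948^2 ≡ 332;  948^1049 ≡ 2098;  948^2098 ≡ 1.
Smallest exponent giving 1 is 2098.

2098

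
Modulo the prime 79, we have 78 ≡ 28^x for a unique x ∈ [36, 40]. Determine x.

Compute 28^36 mod 79 = 8, then multiply by 28 repeatedly:
  28^36=8  28^37=66  28^38=31  28^39=78
Found 78 at exponent 39.

39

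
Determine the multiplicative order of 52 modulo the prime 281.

280

The order of 52 must divide p − 1 = 280 = 2^3 · 5 · 7.
Divisors: 1, 2, 4, 5, 7, 8, 10, 14, 20, 28, 35, 40, 56, 70, 140, 280.
Check each in increasing order: 52^1 ≡ 52;  52^2 ≡ 175;  52^4 ≡ 277;  52^5 ≡ 73;  52^7 ≡ 130;  52^8 ≡ 16;  52^10 ≡ 271;  52^14 ≡ 40;  52^20 ≡ 100;  52^28 ≡ 195;  52^35 ≡ 60;  52^40 ≡ 165;  52^56 ≡ 90;  52^70 ≡ 228;  52^140 ≡ 280;  52^280 ≡ 1.
Smallest exponent giving 1 is 280.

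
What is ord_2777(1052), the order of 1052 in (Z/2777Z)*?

The order of 1052 must divide p − 1 = 2776 = 2^3 · 347.
Divisors: 1, 2, 4, 8, 347, 694, 1388, 2776.
Check each in increasing order: 1052^1 ≡ 1052;  1052^2 ≡ 1458;  1052^4 ≡ 1359;  1052^8 ≡ 176;  1052^347 ≡ 190;  1052^694 ≡ 2776;  1052^1388 ≡ 1.
Smallest exponent giving 1 is 1388.

1388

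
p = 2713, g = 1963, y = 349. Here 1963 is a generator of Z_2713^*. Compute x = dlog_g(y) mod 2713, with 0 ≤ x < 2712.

589

Baby-step giant-step with m = ceil(sqrt(2712)) = 53.
Baby table (1963^j mod 2713 for j=0..52):
  0:1  1:1963  2:909  3:1926  4:1529  5:849  6:805  7:1249
  8:1948  9:1307  10:1856  11:2482  12:2331  13:1635  14:26  15:2204
  16:1930  17:1242  18:1772  19:370  20:1939  21:2631  22:1814  23:1426
  24:2135  25:2133  26:920  27:1815  28:676  29:331  30:1346  31:2449
  32:2664  33:1481  34:1580  35:581  36:1043  37:1807  38:1250  39:1198
  40:2216  41:1069  42:1298  43:467  44:2440  45:1275  46:1439  47:524
  48:385  49:1541  50:2701  51:861  52:2657
Giant step factor: 1963^(-53) ≡ 79 (mod 2713).
Scan 349·79^i mod 2713 for i = 0, 1, …:
  i=0: 349   i=1: 441   i=2: 2283   i=3: 1299
  i=4: 2240   i=5: 615   i=6: 2464   i=7: 2033
  i=8: 540   i=9: 1965   i=10: 594   i=11: 805
Match at i=11, j=6: x = 11·53 + 6 = 589.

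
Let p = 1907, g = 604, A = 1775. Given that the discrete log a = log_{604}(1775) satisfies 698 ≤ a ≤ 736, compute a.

708

Compute 604^698 mod 1907 = 858, then multiply by 604 repeatedly:
  604^698=858  604^699=1435  604^700=962  604^701=1320  604^702=154
  604^703=1480  604^704=1444  604^705=677  604^706=810  604^707=1048
  604^708=1775
Found 1775 at exponent 708.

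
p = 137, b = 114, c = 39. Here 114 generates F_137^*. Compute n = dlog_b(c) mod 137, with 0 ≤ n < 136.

10

Successive powers of 114 modulo 137:
  114^0=1  114^1=114  114^2=118  114^3=26  114^4=87  114^5=54
  114^6=128  114^7=70  114^8=34  114^9=40  114^10=39
So 114^10 ≡ 39 (mod 137), giving n = 10.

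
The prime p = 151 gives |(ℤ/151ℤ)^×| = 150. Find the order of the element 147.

30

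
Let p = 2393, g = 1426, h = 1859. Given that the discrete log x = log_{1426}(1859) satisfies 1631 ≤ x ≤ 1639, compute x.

Compute 1426^1631 mod 2393 = 992, then multiply by 1426 repeatedly:
  1426^1631=992  1426^1632=329  1426^1633=126  1426^1634=201  1426^1635=1859
Found 1859 at exponent 1635.

1635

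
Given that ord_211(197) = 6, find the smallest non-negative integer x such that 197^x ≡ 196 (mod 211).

2

Successive powers of 197 modulo 211:
  197^0=1  197^1=197  197^2=196
So 197^2 ≡ 196 (mod 211), giving x = 2.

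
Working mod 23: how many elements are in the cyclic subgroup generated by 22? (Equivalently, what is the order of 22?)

2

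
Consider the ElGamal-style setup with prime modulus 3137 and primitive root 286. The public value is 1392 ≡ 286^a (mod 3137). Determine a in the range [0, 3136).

1863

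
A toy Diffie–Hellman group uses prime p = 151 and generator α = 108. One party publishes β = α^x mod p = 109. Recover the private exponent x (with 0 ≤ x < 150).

121

Baby-step giant-step with m = ceil(sqrt(150)) = 13.
Baby table (108^j mod 151 for j=0..12):
  0:1  1:108  2:37  3:70  4:10  5:23  6:68  7:96
  8:100  9:79  10:76  11:54  12:94
Giant step factor: 108^(-13) ≡ 82 (mod 151).
Scan 109·82^i mod 151 for i = 0, 1, …:
  i=0: 109   i=1: 29   i=2: 113   i=3: 55
  i=4: 131   i=5: 21   i=6: 61   i=7: 19
  i=8: 48   i=9: 10
Match at i=9, j=4: x = 9·13 + 4 = 121.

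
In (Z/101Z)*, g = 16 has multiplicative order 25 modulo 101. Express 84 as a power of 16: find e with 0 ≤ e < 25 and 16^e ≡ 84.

20

Successive powers of 16 modulo 101:
  16^0=1  16^1=16  16^2=54  16^3=56  16^4=88  16^5=95
  16^6=5  16^7=80  16^8=68  16^9=78  16^10=36  16^11=71
  16^12=25  16^13=97  16^14=37  16^15=87  16^16=79  16^17=52
  16^18=24  16^19=81  16^20=84
So 16^20 ≡ 84 (mod 101), giving e = 20.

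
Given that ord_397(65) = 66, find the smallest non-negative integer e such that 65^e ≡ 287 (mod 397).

Successive powers of 65 modulo 397:
  65^0=1  65^1=65  65^2=255  65^3=298  65^4=314  65^5=163
  65^6=273  65^7=277  65^8=140  65^9=366  65^10=367  65^11=35
  65^12=290  65^13=191  65^14=108  65^15=271  65^16=147  65^17=27
  65^18=167  65^19=136  65^20=106  65^21=141  65^22=34  65^23=225
  65^24=333  65^25=207  65^26=354  65^27=381  65^28=151  65^29=287
So 65^29 ≡ 287 (mod 397), giving e = 29.

29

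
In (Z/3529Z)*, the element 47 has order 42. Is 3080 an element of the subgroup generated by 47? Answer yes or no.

3080 ∈ ⟨47⟩ iff 3080^42 ≡ 1 (mod 3529), since |⟨47⟩| = 42.
3080^42 mod 3529 = 1.
Since 1 = 1, 3080 lies in the subgroup.

yes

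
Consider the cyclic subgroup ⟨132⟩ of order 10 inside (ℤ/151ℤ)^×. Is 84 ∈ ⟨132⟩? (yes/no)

no

⟨132⟩ has order 10; its elements mod 151 are {1, 8, 19, 59, 64, 87, 92, 132, 143, 150}.
84 is not in this set.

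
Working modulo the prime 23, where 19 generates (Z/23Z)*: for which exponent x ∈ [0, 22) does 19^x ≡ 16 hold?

2

Successive powers of 19 modulo 23:
  19^0=1  19^1=19  19^2=16
So 19^2 ≡ 16 (mod 23), giving x = 2.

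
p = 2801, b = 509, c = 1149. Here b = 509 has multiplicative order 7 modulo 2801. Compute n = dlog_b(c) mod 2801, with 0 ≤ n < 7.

3

Successive powers of 509 modulo 2801:
  509^0=1  509^1=509  509^2=1389  509^3=1149
So 509^3 ≡ 1149 (mod 2801), giving n = 3.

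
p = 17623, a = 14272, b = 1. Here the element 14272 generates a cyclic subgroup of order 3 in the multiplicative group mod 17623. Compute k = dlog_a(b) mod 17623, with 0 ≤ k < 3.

0

Successive powers of 14272 modulo 17623:
  14272^0=1
So 14272^0 ≡ 1 (mod 17623), giving k = 0.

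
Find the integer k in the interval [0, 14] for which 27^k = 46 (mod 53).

Compute 27^0 mod 53 = 1, then multiply by 27 repeatedly:
  27^0=1  27^1=27  27^2=40  27^3=20  27^4=10
  27^5=5  27^6=29  27^7=41  27^8=47  27^9=50
  27^10=25  27^11=39  27^12=46
Found 46 at exponent 12.

12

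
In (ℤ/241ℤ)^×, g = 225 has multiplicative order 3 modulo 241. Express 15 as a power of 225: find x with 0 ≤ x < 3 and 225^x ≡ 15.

2

Successive powers of 225 modulo 241:
  225^0=1  225^1=225  225^2=15
So 225^2 ≡ 15 (mod 241), giving x = 2.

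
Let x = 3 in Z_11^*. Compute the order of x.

5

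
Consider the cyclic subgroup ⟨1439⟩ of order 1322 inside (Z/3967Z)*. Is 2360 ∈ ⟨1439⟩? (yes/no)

2360 ∈ ⟨1439⟩ iff 2360^1322 ≡ 1 (mod 3967), since |⟨1439⟩| = 1322.
2360^1322 mod 3967 = 3078.
Since 3078 ≠ 1, 2360 does not lie in the subgroup.

no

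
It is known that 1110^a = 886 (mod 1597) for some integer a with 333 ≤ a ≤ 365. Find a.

361

Compute 1110^333 mod 1597 = 665, then multiply by 1110 repeatedly:
  1110^333=665  1110^334=336  1110^335=859  1110^336=81  1110^337=478
  1110^338=376  1110^339=543  1110^340=661  1110^341=687  1110^342=801
  1110^343=1178  1110^344=1234  1110^345=1111  1110^346=326  1110^347=938
  1110^348=1533  1110^349=825  1110^350=669  1110^351=1582  1110^352=917
  1110^353=581  1110^354=1319  1110^355=1238  1110^356=760  1110^357=384
  1110^358=1438  1110^359=777  1110^360=90  1110^361=886
Found 886 at exponent 361.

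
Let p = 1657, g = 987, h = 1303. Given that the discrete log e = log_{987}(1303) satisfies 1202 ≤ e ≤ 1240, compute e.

Compute 987^1202 mod 1657 = 1269, then multiply by 987 repeatedly:
  987^1202=1269  987^1203=1468  987^1204=698  987^1205=1271  987^1206=128
  987^1207=404  987^1208=1068  987^1209=264  987^1210=419  987^1211=960
  987^1212=1373  987^1213=1382  987^1214=323  987^1215=657  987^1216=572
  987^1217=1184  987^1218=423  987^1219=1594  987^1220=785  987^1221=976
  987^1222=595  987^1223=687  987^1224=356  987^1225=88  987^1226=692
  987^1227=320  987^1228=1010  987^1229=1013  987^1230=660  987^1231=219
  987^1232=743  987^1233=947  987^1234=141  987^1235=1636  987^1236=814
  987^1237=1430  987^1238=1303
Found 1303 at exponent 1238.

1238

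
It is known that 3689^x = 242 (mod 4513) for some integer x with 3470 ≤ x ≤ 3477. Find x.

3472

Compute 3689^3470 mod 4513 = 4277, then multiply by 3689 repeatedly:
  3689^3470=4277  3689^3471=405  3689^3472=242
Found 242 at exponent 3472.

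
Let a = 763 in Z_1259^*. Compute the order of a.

The order of 763 must divide p − 1 = 1258 = 2 · 17 · 37.
Divisors: 1, 2, 17, 34, 37, 74, 629, 1258.
Check each in increasing order: 763^1 ≡ 763;  763^2 ≡ 511;  763^17 ≡ 505;  763^34 ≡ 707;  763^37 ≡ 78;  763^74 ≡ 1048;  763^629 ≡ 1.
Smallest exponent giving 1 is 629.

629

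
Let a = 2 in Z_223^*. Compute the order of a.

37

The order of 2 must divide p − 1 = 222 = 2 · 3 · 37.
Divisors: 1, 2, 3, 6, 37, 74, 111, 222.
Check each in increasing order: 2^1 ≡ 2;  2^2 ≡ 4;  2^3 ≡ 8;  2^6 ≡ 64;  2^37 ≡ 1.
Smallest exponent giving 1 is 37.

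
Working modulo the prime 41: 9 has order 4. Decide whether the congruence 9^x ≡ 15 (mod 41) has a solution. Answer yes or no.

no

15 ∈ ⟨9⟩ iff 15^4 ≡ 1 (mod 41), since |⟨9⟩| = 4.
15^4 mod 41 = 31.
Since 31 ≠ 1, 15 does not lie in the subgroup.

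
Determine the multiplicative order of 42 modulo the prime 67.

The order of 42 must divide p − 1 = 66 = 2 · 3 · 11.
Divisors: 1, 2, 3, 6, 11, 22, 33, 66.
Check each in increasing order: 42^1 ≡ 42;  42^2 ≡ 22;  42^3 ≡ 53;  42^6 ≡ 62;  42^11 ≡ 66;  42^22 ≡ 1.
Smallest exponent giving 1 is 22.

22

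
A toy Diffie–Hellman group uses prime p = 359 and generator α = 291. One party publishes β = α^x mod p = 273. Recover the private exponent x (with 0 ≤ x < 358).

212

Baby-step giant-step with m = ceil(sqrt(358)) = 19.
Baby table (291^j mod 359 for j=0..18):
  0:1  1:291  2:316  3:52  4:54  5:277  6:191  7:295
  8:44  9:239  10:262  11:134  12:222  13:341  14:147  15:56
  16:141  17:105  18:40
Giant step factor: 291^(-19) ≡ 248 (mod 359).
Scan 273·248^i mod 359 for i = 0, 1, …:
  i=0: 273   i=1: 212   i=2: 162   i=3: 327
  i=4: 321   i=5: 269   i=6: 297   i=7: 61
  i=8: 50   i=9: 194   i=10: 6   i=11: 52
Match at i=11, j=3: x = 11·19 + 3 = 212.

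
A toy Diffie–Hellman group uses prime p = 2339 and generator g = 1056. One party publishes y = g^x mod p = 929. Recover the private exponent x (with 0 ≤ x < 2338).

759

Baby-step giant-step with m = ceil(sqrt(2338)) = 49.
Baby table (1056^j mod 2339 for j=0..48):
  0:1  1:1056  2:1772  3:32  4:1046  5:568  6:1024  7:726
  8:1803  9:22  10:2181  11:1560  12:704  13:1961  14:801  15:1477
  16:1938  17:2242  18:484  19:1202  20:1574  21:1454  22:1040  23:1249
  24:2087  25:534  26:205  27:1292  28:715  29:1882  30:1581  31:1829
  32:1749  33:1473  34:53  35:2171  36:356  37:1696  38:1641  39:2036
  40:475  41:1054  42:1999  43:1166  44:982  45:815  46:2227  47:1017
  48:351
Giant step factor: 1056^(-49) ≡ 759 (mod 2339).
Scan 929·759^i mod 2339 for i = 0, 1, …:
  i=0: 929   i=1: 1072   i=2: 2015   i=3: 2018
  i=4: 1956   i=5: 1678   i=6: 1186   i=7: 1998
  i=8: 810   i=9: 1972     …   i=14: 314
  i=15: 2087
Match at i=15, j=24: x = 15·49 + 24 = 759.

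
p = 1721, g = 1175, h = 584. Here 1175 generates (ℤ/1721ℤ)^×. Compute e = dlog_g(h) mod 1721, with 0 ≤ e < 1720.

Baby-step giant-step with m = ceil(sqrt(1720)) = 42.
Baby table (1175^j mod 1721 for j=0..41):
  0:1  1:1175  2:383  3:844  4:404  5:1425  6:1563  7:218
  8:1442  9:886  10:1566  11:301  12:870  13:1697  14:1057  15:1134
  16:396  17:630  18:220  19:350  20:1652  21:1533  22:1109  23:278
  24:1381  25:1493  26:576  27:447  28:320  29:822  30:369  31:1604
  32:205  33:1656  34:1070  35:920  36:212  37:1276  38:309  39:1665
  40:1319  41:925
Giant step factor: 1175^(-42) ≡ 393 (mod 1721).
Scan 584·393^i mod 1721 for i = 0, 1, …:
  i=0: 584   i=1: 619   i=2: 606   i=3: 660
  i=4: 1230   i=5: 1510   i=6: 1406   i=7: 117
  i=8: 1235   i=9: 33     …   i=27: 1189
  i=28: 886
Match at i=28, j=9: e = 28·42 + 9 = 1185.

1185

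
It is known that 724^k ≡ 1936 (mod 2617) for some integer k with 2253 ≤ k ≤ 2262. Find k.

2258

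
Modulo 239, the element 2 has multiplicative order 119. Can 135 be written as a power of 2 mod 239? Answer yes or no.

yes

135 ∈ ⟨2⟩ iff 135^119 ≡ 1 (mod 239), since |⟨2⟩| = 119.
135^119 mod 239 = 1.
Since 1 = 1, 135 lies in the subgroup.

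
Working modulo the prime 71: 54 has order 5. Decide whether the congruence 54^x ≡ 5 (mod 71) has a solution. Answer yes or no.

yes

5 ∈ ⟨54⟩ iff 5^5 ≡ 1 (mod 71), since |⟨54⟩| = 5.
5^5 mod 71 = 1.
Since 1 = 1, 5 lies in the subgroup.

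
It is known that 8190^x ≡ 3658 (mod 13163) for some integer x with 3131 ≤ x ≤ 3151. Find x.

3150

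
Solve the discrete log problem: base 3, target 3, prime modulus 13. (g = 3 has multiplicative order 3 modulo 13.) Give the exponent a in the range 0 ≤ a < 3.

1

Successive powers of 3 modulo 13:
  3^0=1  3^1=3
So 3^1 ≡ 3 (mod 13), giving a = 1.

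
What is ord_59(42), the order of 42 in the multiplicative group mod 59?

58

The order of 42 must divide p − 1 = 58 = 2 · 29.
Divisors: 1, 2, 29, 58.
Check each in increasing order: 42^1 ≡ 42;  42^2 ≡ 53;  42^29 ≡ 58;  42^58 ≡ 1.
Smallest exponent giving 1 is 58.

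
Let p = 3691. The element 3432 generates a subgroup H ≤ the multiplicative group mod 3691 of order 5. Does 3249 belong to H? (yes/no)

yes

3249 ∈ ⟨3432⟩ iff 3249^5 ≡ 1 (mod 3691), since |⟨3432⟩| = 5.
3249^5 mod 3691 = 1.
Since 1 = 1, 3249 lies in the subgroup.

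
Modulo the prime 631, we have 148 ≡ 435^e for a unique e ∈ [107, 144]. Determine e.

109

Compute 435^107 mod 631 = 486, then multiply by 435 repeatedly:
  435^107=486  435^108=25  435^109=148
Found 148 at exponent 109.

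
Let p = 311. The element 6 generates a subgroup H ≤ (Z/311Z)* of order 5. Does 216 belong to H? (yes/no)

216 ∈ ⟨6⟩ iff 216^5 ≡ 1 (mod 311), since |⟨6⟩| = 5.
216^5 mod 311 = 1.
Since 1 = 1, 216 lies in the subgroup.

yes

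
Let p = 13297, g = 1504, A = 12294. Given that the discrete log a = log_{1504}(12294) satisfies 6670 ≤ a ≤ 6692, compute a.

6673

Compute 1504^6670 mod 13297 = 8056, then multiply by 1504 repeatedly:
  1504^6670=8056  1504^6671=2657  1504^6672=7028  1504^6673=12294
Found 12294 at exponent 6673.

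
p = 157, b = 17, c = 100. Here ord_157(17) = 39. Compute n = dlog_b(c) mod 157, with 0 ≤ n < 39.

11

Successive powers of 17 modulo 157:
  17^0=1  17^1=17  17^2=132  17^3=46  17^4=154  17^5=106
  17^6=75  17^7=19  17^8=9  17^9=153  17^10=89  17^11=100
So 17^11 ≡ 100 (mod 157), giving n = 11.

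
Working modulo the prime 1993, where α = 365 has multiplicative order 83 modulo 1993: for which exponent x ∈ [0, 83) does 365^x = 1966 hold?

35

Baby-step giant-step with m = ceil(sqrt(83)) = 10.
Baby table (365^j mod 1993 for j=0..9):
  0:1  1:365  2:1687  3:1911  4:1958  5:1176  6:745  7:877
  8:1225  9:693
Giant step factor: 365^(-10) ≡ 12 (mod 1993).
Scan 1966·12^i mod 1993 for i = 0, 1, …:
  i=0: 1966   i=1: 1669   i=2: 98   i=3: 1176
Match at i=3, j=5: x = 3·10 + 5 = 35.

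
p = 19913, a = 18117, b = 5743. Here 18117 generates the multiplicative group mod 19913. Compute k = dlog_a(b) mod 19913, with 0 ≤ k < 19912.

7173

Baby-step giant-step with m = ceil(sqrt(19912)) = 142.
Baby table (18117^j mod 19913 for j=0..141):
  0:1  1:18117  2:19623  3:3102  4:4448  5:16418  6:4425  7:17900
  8:11095  9:6293  10:8356  11:7026  12:6146  13:13499  14:9830  15:8151
  16:16772  17:5857  18:14805  19:13988  20:7758  21:5732  22:349  23:10412
  24:18268  25:7296  26:19051  27:14851  28:11024  29:14331  30:9033  31:5827
  32:8946  33:2775  34:14263  35:11683  36:5634  37:17053  38:18919  39:12967
  40:9478  41:3127  42:19287  43:9168  44:2323  45:9622  46:3372  47:17353
  48:17770  49:5619  50:4167  51:3356  52:6263  53:2497  54:15726  55:12651
  56:19450  57:15115  58:14792  59:17423  60:11528  61:5232  62:2264  63:16021
  64:569  65:13552  66:14207  67:12694  68:1961  69:2645  70:8787  71:9557
  72:634  73:16290  74:15270  75:15194  76:12299  77:14426  78:17630  79:18103
  80:4941  81:7162  82:846  83:13885  84:13529  85:15689  86:19364  87:10267
  88:19819  89:9520  90:7347  91:7107  92:61  93:9922  94:2223  95:10005
  96:12459  97:5848  98:11056  99:16598  100:19666  101:5526  102:11891  103:10413
  104:16472  105:7006  106:2240  107:19299  108:7529  109:18756  110:7020  111:16922
  112:15239  113:11131  114:1376  115:17829  116:19133  117:6970  118:7157  119:9826
  120:15335  121:17932  122:13362  123:16926  124:8055  125:9971  126:13784  127:15708
  128:5153  129:4757  130:19018  131:14380  132:681  133:11530  134:1640  135:1684
  136:2312  137:9465  138:6562  139:3144  140:8668  141:4238
Giant step factor: 18117^(-142) ≡ 17510 (mod 19913).
Scan 5743·17510^i mod 19913 for i = 0, 1, …:
  i=0: 5743   i=1: 19193   i=2: 17642   i=3: 1051
  i=4: 3398   i=5: 18849   i=6: 7928   i=7: 5757
  i=8: 5464   i=9: 12588     …   i=49: 16923
  i=50: 16290
Match at i=50, j=73: k = 50·142 + 73 = 7173.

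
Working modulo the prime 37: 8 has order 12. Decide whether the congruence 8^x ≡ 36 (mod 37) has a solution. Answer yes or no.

36 ∈ ⟨8⟩ iff 36^12 ≡ 1 (mod 37), since |⟨8⟩| = 12.
36^12 mod 37 = 1.
Since 1 = 1, 36 lies in the subgroup.

yes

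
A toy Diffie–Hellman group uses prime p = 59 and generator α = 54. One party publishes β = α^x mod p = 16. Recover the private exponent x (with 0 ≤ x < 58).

20

Baby-step giant-step with m = ceil(sqrt(58)) = 8.
Baby table (54^j mod 59 for j=0..7):
  0:1  1:54  2:25  3:52  4:35  5:2  6:49  7:50
Giant step factor: 54^(-8) ≡ 21 (mod 59).
Scan 16·21^i mod 59 for i = 0, 1, …:
  i=0: 16   i=1: 41   i=2: 35
Match at i=2, j=4: x = 2·8 + 4 = 20.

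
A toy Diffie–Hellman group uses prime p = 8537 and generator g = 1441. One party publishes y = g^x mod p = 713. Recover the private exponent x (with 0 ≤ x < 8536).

1015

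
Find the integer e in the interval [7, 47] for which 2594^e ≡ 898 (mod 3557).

Compute 2594^7 mod 3557 = 898, then multiply by 2594 repeatedly:
  2594^7=898
Found 898 at exponent 7.

7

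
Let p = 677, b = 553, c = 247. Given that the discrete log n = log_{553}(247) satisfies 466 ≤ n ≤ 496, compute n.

Compute 553^466 mod 677 = 584, then multiply by 553 repeatedly:
  553^466=584  553^467=23  553^468=533  553^469=254  553^470=323
  553^471=568  553^472=653  553^473=268  553^474=618  553^475=546
  553^476=673  553^477=496  553^478=103  553^479=91  553^480=225
  553^481=534  553^482=130  553^483=128  553^484=376  553^485=89
  553^486=473  553^487=247
Found 247 at exponent 487.

487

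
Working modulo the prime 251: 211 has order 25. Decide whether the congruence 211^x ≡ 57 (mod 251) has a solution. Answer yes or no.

57 ∈ ⟨211⟩ iff 57^25 ≡ 1 (mod 251), since |⟨211⟩| = 25.
57^25 mod 251 = 231.
Since 231 ≠ 1, 57 does not lie in the subgroup.

no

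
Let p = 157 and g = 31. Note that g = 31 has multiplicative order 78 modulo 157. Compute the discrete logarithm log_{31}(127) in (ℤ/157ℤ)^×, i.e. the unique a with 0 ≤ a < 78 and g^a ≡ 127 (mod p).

25

Baby-step giant-step with m = ceil(sqrt(78)) = 9.
Baby table (31^j mod 157 for j=0..8):
  0:1  1:31  2:19  3:118  4:47  5:44  6:108  7:51
  8:11
Giant step factor: 31^(-9) ≡ 64 (mod 157).
Scan 127·64^i mod 157 for i = 0, 1, …:
  i=0: 127   i=1: 121   i=2: 51
Match at i=2, j=7: a = 2·9 + 7 = 25.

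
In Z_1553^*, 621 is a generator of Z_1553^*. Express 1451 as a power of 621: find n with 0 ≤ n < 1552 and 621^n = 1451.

Baby-step giant-step with m = ceil(sqrt(1552)) = 40.
Baby table (621^j mod 1553 for j=0..39):
  0:1  1:621  2:497  3:1143  4:82  5:1226  6:376  7:546
  8:512  9:1140  10:1325  11:1288  12:53  13:300  14:1493  15:12
  16:1240  17:1305  18:1292  19:984  20:735  21:1406  22:340  23:1485
  24:1256  25:370  26:1479  27:636  28:494  29:833  30:144  31:903
  32:130  33:1527  34:937  35:1055  36:1342  37:974  38:737  39:1095
Giant step factor: 621^(-40) ≡ 78 (mod 1553).
Scan 1451·78^i mod 1553 for i = 0, 1, …:
  i=0: 1451   i=1: 1362   i=2: 632   i=3: 1153
  i=4: 1413   i=5: 1504   i=6: 837   i=7: 60
  i=8: 21   i=9: 85     …   i=25: 1077
  i=26: 144
Match at i=26, j=30: n = 26·40 + 30 = 1070.

1070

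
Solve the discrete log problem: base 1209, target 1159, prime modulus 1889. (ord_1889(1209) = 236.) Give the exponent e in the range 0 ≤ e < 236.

Baby-step giant-step with m = ceil(sqrt(236)) = 16.
Baby table (1209^j mod 1889 for j=0..15):
  0:1  1:1209  2:1484  3:1495  4:1571  5:894  6:338  7:618
  8:1007  9:947  10:189  11:1821  12:904  13:1094  14:346  15:845
Giant step factor: 1209^(-16) ≡ 313 (mod 1889).
Scan 1159·313^i mod 1889 for i = 0, 1, …:
  i=0: 1159   i=1: 79   i=2: 170   i=3: 318
  i=4: 1306   i=5: 754   i=6: 1766   i=7: 1170
  i=8: 1633   i=9: 1099   i=10: 189
Match at i=10, j=10: e = 10·16 + 10 = 170.

170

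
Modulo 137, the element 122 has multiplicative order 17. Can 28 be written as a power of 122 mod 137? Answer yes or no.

no

28 ∈ ⟨122⟩ iff 28^17 ≡ 1 (mod 137), since |⟨122⟩| = 17.
28^17 mod 137 = 37.
Since 37 ≠ 1, 28 does not lie in the subgroup.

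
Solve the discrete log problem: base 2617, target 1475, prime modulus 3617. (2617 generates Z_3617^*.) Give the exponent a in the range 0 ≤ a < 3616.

1523

Baby-step giant-step with m = ceil(sqrt(3616)) = 61.
Baby table (2617^j mod 3617 for j=0..60):
  0:1  1:2617  2:1708  3:2841  4:1962  5:2031  6:1754  7:245
  8:956  9:2505  10:1581  11:3246  12:2066  13:2924  14:2153  15:2732
  16:2452  17:326  18:3147  19:3407  20:214  21:3020  22:195  23:318
  24:296  25:594  26:2805  27:1792  28:2032  29:754  30:1953  31:180
  32:850  33:3612  34:1383  35:2311  36:263  37:1041  38:696  39:2081
  40:2392  41:2454  42:1943  43:2946  44:1855  45:521  46:3465  47:86
  48:808  49:2208  50:1987  51:2350  52:1050  53:2547  54:2985  55:2642
  56:2027  57:2137  58:647  59:443  60:1891
Giant step factor: 2617^(-61) ≡ 1094 (mod 3617).
Scan 1475·1094^i mod 3617 for i = 0, 1, …:
  i=0: 1475   i=1: 468   i=2: 1995   i=3: 1479
  i=4: 1227   i=5: 431   i=6: 1304   i=7: 1478
  i=8: 133   i=9: 822     …   i=23: 2285
  i=24: 443
Match at i=24, j=59: a = 24·61 + 59 = 1523.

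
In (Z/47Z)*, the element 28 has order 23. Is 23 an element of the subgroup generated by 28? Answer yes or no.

no

23 ∈ ⟨28⟩ iff 23^23 ≡ 1 (mod 47), since |⟨28⟩| = 23.
23^23 mod 47 = 46.
Since 46 ≠ 1, 23 does not lie in the subgroup.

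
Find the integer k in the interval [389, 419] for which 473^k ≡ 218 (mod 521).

Compute 473^389 mod 521 = 146, then multiply by 473 repeatedly:
  473^389=146  473^390=286  473^391=339  473^392=400  473^393=77
  473^394=472  473^395=268  473^396=161  473^397=87  473^398=513
  473^399=384  473^400=324  473^401=78  473^402=424  473^403=488
  473^404=21  473^405=34  473^406=452  473^407=186  473^408=450
  473^409=282  473^410=10  473^411=41  473^412=116  473^413=163
  473^414=512  473^415=432  473^416=104  473^417=218
Found 218 at exponent 417.

417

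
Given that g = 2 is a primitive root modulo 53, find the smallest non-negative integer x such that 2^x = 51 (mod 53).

Successive powers of 2 modulo 53:
  2^0=1  2^1=2  2^2=4  2^3=8  2^4=16  2^5=32
  2^6=11  2^7=22  2^8=44  2^9=35  2^10=17  2^11=34
  2^12=15  2^13=30  2^14=7  2^15=14  2^16=28  2^17=3
  2^18=6  2^19=12  2^20=24  2^21=48  2^22=43  2^23=33
  2^24=13  2^25=26  2^26=52  2^27=51
So 2^27 ≡ 51 (mod 53), giving x = 27.

27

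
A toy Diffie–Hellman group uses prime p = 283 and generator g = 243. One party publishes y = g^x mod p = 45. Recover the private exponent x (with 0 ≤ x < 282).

Baby-step giant-step with m = ceil(sqrt(282)) = 17.
Baby table (243^j mod 283 for j=0..16):
  0:1  1:243  2:185  3:241  4:265  5:154  6:66  7:190
  8:41  9:58  10:227  11:259  12:111  13:88  14:159  15:149
  16:266
Giant step factor: 243^(-17) ≡ 72 (mod 283).
Scan 45·72^i mod 283 for i = 0, 1, …:
  i=0: 45   i=1: 127   i=2: 88
Match at i=2, j=13: x = 2·17 + 13 = 47.

47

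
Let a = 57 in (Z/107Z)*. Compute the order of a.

53

The order of 57 must divide p − 1 = 106 = 2 · 53.
Divisors: 1, 2, 53, 106.
Check each in increasing order: 57^1 ≡ 57;  57^2 ≡ 39;  57^53 ≡ 1.
Smallest exponent giving 1 is 53.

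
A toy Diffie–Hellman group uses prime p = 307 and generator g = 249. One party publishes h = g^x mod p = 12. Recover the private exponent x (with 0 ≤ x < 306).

39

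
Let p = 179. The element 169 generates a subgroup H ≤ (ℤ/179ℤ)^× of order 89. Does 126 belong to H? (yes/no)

yes

126 ∈ ⟨169⟩ iff 126^89 ≡ 1 (mod 179), since |⟨169⟩| = 89.
126^89 mod 179 = 1.
Since 1 = 1, 126 lies in the subgroup.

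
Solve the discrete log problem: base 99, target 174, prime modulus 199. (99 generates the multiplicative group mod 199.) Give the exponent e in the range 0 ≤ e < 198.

Successive powers of 99 modulo 199:
  99^0=1  99^1=99  99^2=50  99^3=174
So 99^3 ≡ 174 (mod 199), giving e = 3.

3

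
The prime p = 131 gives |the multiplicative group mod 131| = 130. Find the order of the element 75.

65

The order of 75 must divide p − 1 = 130 = 2 · 5 · 13.
Divisors: 1, 2, 5, 10, 13, 26, 65, 130.
Check each in increasing order: 75^1 ≡ 75;  75^2 ≡ 123;  75^5 ≡ 84;  75^10 ≡ 113;  75^13 ≡ 58;  75^26 ≡ 89;  75^65 ≡ 1.
Smallest exponent giving 1 is 65.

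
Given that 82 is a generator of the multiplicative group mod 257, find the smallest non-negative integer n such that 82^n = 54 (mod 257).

81

Baby-step giant-step with m = ceil(sqrt(256)) = 16.
Baby table (82^j mod 257 for j=0..15):
  0:1  1:82  2:42  3:103  4:222  5:214  6:72  7:250
  8:197  9:220  10:50  11:245  12:44  13:10  14:49  15:163
Giant step factor: 82^(-16) ≡ 129 (mod 257).
Scan 54·129^i mod 257 for i = 0, 1, …:
  i=0: 54   i=1: 27   i=2: 142   i=3: 71
  i=4: 164   i=5: 82
Match at i=5, j=1: n = 5·16 + 1 = 81.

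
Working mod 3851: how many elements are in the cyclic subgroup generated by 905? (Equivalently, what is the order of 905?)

3850

The order of 905 must divide p − 1 = 3850 = 2 · 5^2 · 7 · 11.
Divisors: 1, 2, 5, 7, 10, 11, 14, 22, 25, 35, 50, 55, 70, 77, 110, 154, 175, 275, 350, 385, 550, 770, 1925, 3850.
Check each in increasing order: 905^1 ≡ 905;  905^2 ≡ 2613;  905^5 ≡ 1193;  905^7 ≡ 1850;  905^10 ≡ 2230;  905^11 ≡ 226;  905^14 ≡ 2812;  905^22 ≡ 1013;  905^25 ≡ 97;  905^35 ≡ 654;  905^50 ≡ 1707;  905^55 ≡ 3123;  905^70 ≡ 255;  905^77 ≡ 1928;  905^110 ≡ 2397;  905^154 ≡ 969;  905^175 ≡ 3608;  905^275 ≡ 2659;  905^350 ≡ 1284;  905^385 ≡ 218;  905^550 ≡ 3696;  905^770 ≡ 1312;  905^1925 ≡ 3850;  905^3850 ≡ 1.
Smallest exponent giving 1 is 3850.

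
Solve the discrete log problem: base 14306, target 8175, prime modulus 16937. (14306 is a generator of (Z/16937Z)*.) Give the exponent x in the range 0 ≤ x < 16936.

15394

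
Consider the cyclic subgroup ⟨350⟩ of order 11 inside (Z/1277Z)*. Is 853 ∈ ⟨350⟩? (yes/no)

⟨350⟩ has order 11; its elements mod 1277 are {1, 135, 282, 347, 350, 371, 802, 873, 1002, 1037, 1185}.
853 is not in this set.

no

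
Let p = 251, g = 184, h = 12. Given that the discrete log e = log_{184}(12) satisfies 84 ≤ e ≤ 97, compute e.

84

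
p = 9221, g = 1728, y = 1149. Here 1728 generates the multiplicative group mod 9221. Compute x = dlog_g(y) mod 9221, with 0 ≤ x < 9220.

991

Baby-step giant-step with m = ceil(sqrt(9220)) = 97.
Baby table (1728^j mod 9221 for j=0..96):
  0:1  1:1728  2:7601  3:3824  4:5636  5:1632  6:7691  7:2587
  8:7372  9:4615  10:7776  11:1931  12:7987  13:6920  14:7344  15:2336
  16:7031  17:5511  18:6936  19:7329  20:4079  21:3668  22:3477  23:5385
  24:1291  25:8587  26:1747  27:3549  28:707  29:4524  30:7285  31:1815
  32:1180  33:1199  34:6368  35:3251  36:2139  37:7792  38:1916  39:509
  40:3557  41:5310  42:785  43:993  44:798  45:5015  46:7401  47:8622
  48:6901  49:2175  50:5453  51:8143  52:9079  53:3591  54:8736  55:1031
  56:1915  57:8002  58:5177  59:1486  60:4370  61:8582  62:2328  63:2428
  64:29  65:4007  66:8346  67:244  68:6687  69:1223  70:1735  71:1255
  72:1705  73:4741  74:4200  75:673  76:1098  77:7039  78:893  79:3197
  80:1037  81:3062  82:7503  83:458  84:7639  85:4941  86:8623  87:8629
  88:555  89:56  90:4558  91:1490  92:2061  93:2102  94:8403  95:6530
  96:6557
Giant step factor: 1728^(-97) ≡ 5276 (mod 9221).
Scan 1149·5276^i mod 9221 for i = 0, 1, …:
  i=0: 1149   i=1: 3927   i=2: 8486   i=3: 4181
  i=4: 2324   i=5: 6715   i=6: 1258   i=7: 7309
  i=8: 62   i=9: 4377   i=10: 3668
Match at i=10, j=21: x = 10·97 + 21 = 991.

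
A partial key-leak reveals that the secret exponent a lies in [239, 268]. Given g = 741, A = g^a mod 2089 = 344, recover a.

254

Compute 741^239 mod 2089 = 1637, then multiply by 741 repeatedly:
  741^239=1637  741^240=1397  741^241=1122  741^242=2069  741^243=1892
  741^244=253  741^245=1552  741^246=1082  741^247=1675  741^248=309
  741^249=1268  741^250=1627  741^251=254  741^252=204  741^253=756
  741^254=344
Found 344 at exponent 254.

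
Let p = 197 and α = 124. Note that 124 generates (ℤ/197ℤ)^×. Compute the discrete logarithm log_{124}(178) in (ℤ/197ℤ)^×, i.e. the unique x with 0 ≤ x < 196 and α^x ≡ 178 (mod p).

Baby-step giant-step with m = ceil(sqrt(196)) = 14.
Baby table (124^j mod 197 for j=0..13):
  0:1  1:124  2:10  3:58  4:100  5:186  6:15  7:87
  8:150  9:82  10:121  11:32  12:28  13:123
Giant step factor: 124^(-14) ≡ 19 (mod 197).
Scan 178·19^i mod 197 for i = 0, 1, …:
  i=0: 178   i=1: 33   i=2: 36   i=3: 93
  i=4: 191   i=5: 83   i=6: 1
Match at i=6, j=0: x = 6·14 + 0 = 84.

84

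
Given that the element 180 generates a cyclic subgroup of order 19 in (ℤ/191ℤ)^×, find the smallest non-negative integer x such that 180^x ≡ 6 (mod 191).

3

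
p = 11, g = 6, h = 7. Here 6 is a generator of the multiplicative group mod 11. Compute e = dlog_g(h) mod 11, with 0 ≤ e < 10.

3

Successive powers of 6 modulo 11:
  6^0=1  6^1=6  6^2=3  6^3=7
So 6^3 ≡ 7 (mod 11), giving e = 3.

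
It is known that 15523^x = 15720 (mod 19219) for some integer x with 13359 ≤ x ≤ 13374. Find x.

Compute 15523^13359 mod 19219 = 2429, then multiply by 15523 repeatedly:
  15523^13359=2429  15523^13360=16908  15523^13361=8220  15523^13362=4119  15523^13363=16843
  15523^13364=17832  15523^13365=14098  15523^13366=15720
Found 15720 at exponent 13366.

13366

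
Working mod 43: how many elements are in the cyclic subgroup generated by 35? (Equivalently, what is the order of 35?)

The order of 35 must divide p − 1 = 42 = 2 · 3 · 7.
Divisors: 1, 2, 3, 6, 7, 14, 21, 42.
Check each in increasing order: 35^1 ≡ 35;  35^2 ≡ 21;  35^3 ≡ 4;  35^6 ≡ 16;  35^7 ≡ 1.
Smallest exponent giving 1 is 7.

7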